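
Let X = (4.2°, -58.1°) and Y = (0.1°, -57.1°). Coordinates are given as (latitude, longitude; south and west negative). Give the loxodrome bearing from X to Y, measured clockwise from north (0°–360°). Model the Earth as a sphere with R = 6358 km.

166.3°

Meridional parts: M(φ₁)=+0.0734, M(φ₂)=+0.0017 → ΔM = -0.0716;  Δλ = +0.0175 rad
tan C = Δλ / ΔM = -0.2437 → C = 166.31°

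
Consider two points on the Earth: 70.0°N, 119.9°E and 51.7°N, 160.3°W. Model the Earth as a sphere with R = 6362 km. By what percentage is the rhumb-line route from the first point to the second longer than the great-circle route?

Great circle: σ = 0.6841 rad → d_gc = Rσ = 4352.3 km
Rhumb: Δφ = -0.3194, Δλ = +1.3928, Δψ = -0.6777, q = Δφ/Δψ = 0.4713 → d_rh = R√(Δφ²+q²Δλ²) = 4644.0 km
Excess = (4644.0 − 4352.3) / 4352.3 = 291.7 / 4352.3 = 6.70% ≈ 6.7%

6.7%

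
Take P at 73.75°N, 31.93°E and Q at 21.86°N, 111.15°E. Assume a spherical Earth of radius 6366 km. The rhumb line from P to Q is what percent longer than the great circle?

5.1%

Great circle: σ = 1.1527 rad → d_gc = Rσ = 7338.0 km
Rhumb: Δφ = -0.9057, Δλ = +1.3826, Δψ = -1.5554, q = Δφ/Δψ = 0.5823 → d_rh = R√(Δφ²+q²Δλ²) = 7714.0 km
Excess = (7714.0 − 7338.0) / 7338.0 = 376.0 / 7338.0 = 5.12% ≈ 5.1%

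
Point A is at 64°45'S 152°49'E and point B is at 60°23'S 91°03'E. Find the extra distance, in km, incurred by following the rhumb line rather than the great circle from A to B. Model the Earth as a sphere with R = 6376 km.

123 km

Great circle: cos σ = sin φ₁ sin φ₂ + cos φ₁ cos φ₂ cos Δλ,  σ = 0.4821 rad → d_gc = 3074.0 km
Rhumb line: Δψ = +0.1658, q = Δφ/Δψ = 0.4598, d_rh = R√(Δφ²+q²Δλ²) = 3197.4 km
Excess = 3197.4 − 3074.0 = 123.4 ≈ 123 km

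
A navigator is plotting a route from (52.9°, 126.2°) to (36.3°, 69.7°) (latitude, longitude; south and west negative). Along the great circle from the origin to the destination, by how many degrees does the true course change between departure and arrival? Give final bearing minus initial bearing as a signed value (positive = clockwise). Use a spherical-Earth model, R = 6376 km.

-41.7°

At departure: θ₁ = atan2(sin Δλ cos φ₂, cos φ₁ sin φ₂ − sin φ₁ cos φ₂ cos Δλ) = 270.20°
At arrival: θ₂ = atan2(sin Δλ cos φ₁, −cos φ₂ sin φ₁ + sin φ₂ cos φ₁ cos Δλ) = 228.46°
Δθ = θ₂ − θ₁ = -41.7°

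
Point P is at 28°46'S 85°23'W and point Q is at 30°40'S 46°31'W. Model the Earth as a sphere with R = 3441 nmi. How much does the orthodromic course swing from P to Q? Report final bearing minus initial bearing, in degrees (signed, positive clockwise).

-19.8°

Initial bearing θ₁ = atan2(sin Δλ cos φ₂, cos φ₁ sin φ₂ − sin φ₁ cos φ₂ cos Δλ) = 103.02°
Final bearing θ₂ = (initial bearing from the destination back to the start) + 180° = 83.18°
Δθ = θ₂ − θ₁ = -19.8°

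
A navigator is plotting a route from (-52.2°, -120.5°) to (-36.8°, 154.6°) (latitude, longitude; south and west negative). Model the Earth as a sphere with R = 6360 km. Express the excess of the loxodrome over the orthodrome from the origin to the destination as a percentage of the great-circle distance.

5.2%

Great circle: σ = 1.0275 rad → d_gc = Rσ = 6535.0 km
Rhumb: Δφ = +0.2688, Δλ = -1.4818, Δψ = +0.3802, q = Δφ/Δψ = 0.7069 → d_rh = R√(Δφ²+q²Δλ²) = 6877.8 km
Excess = (6877.8 − 6535.0) / 6535.0 = 342.8 / 6535.0 = 5.246% ≈ 5.2%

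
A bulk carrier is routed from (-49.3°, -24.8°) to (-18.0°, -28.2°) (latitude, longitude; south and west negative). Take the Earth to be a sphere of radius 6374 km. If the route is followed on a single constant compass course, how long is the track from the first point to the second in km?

Δψ = ln[tan(π/4+φ₂/2)/tan(π/4+φ₁/2)] = +0.6724;  Δφ = +0.5463 rad,  Δλ = -0.0593 rad
q = Δφ/Δψ = 0.8125
d = R·√(Δφ² + q²Δλ²) = 6374·0.54841 = 3496 km

3496 km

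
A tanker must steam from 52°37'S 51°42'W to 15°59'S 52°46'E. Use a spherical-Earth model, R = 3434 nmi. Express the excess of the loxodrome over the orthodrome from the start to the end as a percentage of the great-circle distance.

6.1%

Great circle: σ = 1.4977 rad → d_gc = Rσ = 5143.3 nmi
Rhumb: Δφ = +0.6394, Δλ = +1.8233, Δψ = +0.8011, q = Δφ/Δψ = 0.7981 → d_rh = R√(Δφ²+q²Δλ²) = 5458.1 nmi
Excess = (5458.1 − 5143.3) / 5143.3 = 314.8 / 5143.3 = 6.12% ≈ 6.1%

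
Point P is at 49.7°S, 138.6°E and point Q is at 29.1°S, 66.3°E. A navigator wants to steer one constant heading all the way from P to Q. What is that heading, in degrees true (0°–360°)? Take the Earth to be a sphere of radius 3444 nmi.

Meridional parts: M(φ₁)=-1.0026, M(φ₂)=-0.5312 → ΔM = +0.4713;  Δλ = -1.2619 rad
tan C = Δλ / ΔM = -2.6774 → C = 290.48°

290.5°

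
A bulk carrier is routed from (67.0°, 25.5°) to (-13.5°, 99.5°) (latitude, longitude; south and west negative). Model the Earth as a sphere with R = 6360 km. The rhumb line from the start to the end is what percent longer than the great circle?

2.3%

Great circle: σ = 1.6812 rad → d_gc = Rσ = 10692.3 km
Rhumb: Δφ = -1.4050, Δλ = +1.2915, Δψ = -1.8302, q = Δφ/Δψ = 0.7677 → d_rh = R√(Δφ²+q²Δλ²) = 10936.8 km
Excess = (10936.8 − 10692.3) / 10692.3 = 244.5 / 10692.3 = 2.29% ≈ 2.3%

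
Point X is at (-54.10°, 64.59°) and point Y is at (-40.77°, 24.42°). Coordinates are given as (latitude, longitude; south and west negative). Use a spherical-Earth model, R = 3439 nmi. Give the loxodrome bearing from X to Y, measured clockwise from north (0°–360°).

296.3°

Δψ = ln[tan(π/4+φ₂/2)/tan(π/4+φ₁/2)] = +0.3466
Δλ = -0.7011 rad (taken the short way round)
course = atan2(Δλ, Δψ) = 296.31°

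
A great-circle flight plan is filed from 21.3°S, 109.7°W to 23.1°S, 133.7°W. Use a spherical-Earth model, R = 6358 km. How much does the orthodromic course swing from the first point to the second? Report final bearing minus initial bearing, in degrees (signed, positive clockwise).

At departure: θ₁ = atan2(sin Δλ cos φ₂, cos φ₁ sin φ₂ − sin φ₁ cos φ₂ cos Δλ) = 260.84°
At arrival: θ₂ = atan2(sin Δλ cos φ₁, −cos φ₂ sin φ₁ + sin φ₂ cos φ₁ cos Δλ) = 270.03°
Δθ = θ₂ − θ₁ = +9.2°

+9.2°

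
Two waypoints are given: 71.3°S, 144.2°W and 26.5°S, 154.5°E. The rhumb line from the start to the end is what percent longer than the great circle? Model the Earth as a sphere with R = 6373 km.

Great circle: σ = 0.9759 rad → d_gc = Rσ = 6219.3 km
Rhumb: Δφ = +0.7819, Δλ = -1.0699, Δψ = +1.3240, q = Δφ/Δψ = 0.5906 → d_rh = R√(Δφ²+q²Δλ²) = 6406.7 km
Excess = (6406.7 − 6219.3) / 6219.3 = 187.4 / 6219.3 = 3.01% ≈ 3.0%

3.0%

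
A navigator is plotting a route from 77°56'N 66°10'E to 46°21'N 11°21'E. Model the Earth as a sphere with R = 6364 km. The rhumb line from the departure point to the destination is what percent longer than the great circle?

Great circle: σ = 0.6588 rad → d_gc = Rσ = 4192.6 km
Rhumb: Δφ = -0.5512, Δλ = -0.9567, Δψ = -1.3321, q = Δφ/Δψ = 0.4138 → d_rh = R√(Δφ²+q²Δλ²) = 4319.0 km
Excess = (4319.0 − 4192.6) / 4192.6 = 126.4 / 4192.6 = 3.01% ≈ 3.0%

3.0%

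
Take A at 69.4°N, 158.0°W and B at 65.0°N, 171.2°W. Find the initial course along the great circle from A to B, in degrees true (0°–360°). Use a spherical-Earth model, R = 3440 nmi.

θ = atan2( sin Δλ·cos φ₂ ,  cos φ₁ sin φ₂ − sin φ₁ cos φ₂ cos Δλ )
  = atan2(-0.0965, -0.0663) = 235.52°

235.5°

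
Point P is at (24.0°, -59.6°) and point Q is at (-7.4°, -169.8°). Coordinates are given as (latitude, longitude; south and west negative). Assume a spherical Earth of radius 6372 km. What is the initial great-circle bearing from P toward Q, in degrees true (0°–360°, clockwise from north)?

271.3°

θ = atan2( sin Δλ·cos φ₂ ,  cos φ₁ sin φ₂ − sin φ₁ cos φ₂ cos Δλ )
  = atan2(-0.9307, +0.0216) = 271.33°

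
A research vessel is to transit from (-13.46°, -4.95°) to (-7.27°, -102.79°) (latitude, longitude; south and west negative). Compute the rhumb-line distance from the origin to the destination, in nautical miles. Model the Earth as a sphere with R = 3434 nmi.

Rhumb course C = atan2(Δλ, Δψ) with Δψ = ln[tan(π/4+φ₂/2)/tan(π/4+φ₁/2)] = +0.1099, Δλ = -1.7076 → C = 273.68°
d = R·|Δφ| / |cos C| = 3434·0.10804 / 0.06422 = 5777 nmi

5777 nmi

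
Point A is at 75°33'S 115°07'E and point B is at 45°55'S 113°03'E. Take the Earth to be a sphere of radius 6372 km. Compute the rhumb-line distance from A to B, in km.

3297 km

Rhumb course C = atan2(Δλ, Δψ) with Δψ = ln[tan(π/4+φ₂/2)/tan(π/4+φ₁/2)] = +1.1612, Δλ = -0.0361 → C = 358.22°
d = R·|Δφ| / |cos C| = 6372·0.51720 / 0.99952 = 3297 km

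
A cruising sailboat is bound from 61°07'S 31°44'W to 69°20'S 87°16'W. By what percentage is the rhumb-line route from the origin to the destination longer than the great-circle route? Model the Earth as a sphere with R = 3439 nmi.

Great circle: σ = 0.4135 rad → d_gc = Rσ = 1421.9 nmi
Rhumb: Δφ = -0.1434, Δλ = -0.9692, Δψ = -0.3453, q = Δφ/Δψ = 0.4153 → d_rh = R√(Δφ²+q²Δλ²) = 1469.5 nmi
Excess = (1469.5 − 1421.9) / 1421.9 = 47.6 / 1421.9 = 3.348% ≈ 3.3%

3.3%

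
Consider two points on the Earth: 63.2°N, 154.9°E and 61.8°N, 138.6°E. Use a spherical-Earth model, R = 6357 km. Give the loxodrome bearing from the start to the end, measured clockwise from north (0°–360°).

Δψ = ln[tan(π/4+φ₂/2)/tan(π/4+φ₁/2)] = -0.0529
Δλ = -0.2845 rad (taken the short way round)
course = atan2(Δλ, Δψ) = 259.46°

259.5°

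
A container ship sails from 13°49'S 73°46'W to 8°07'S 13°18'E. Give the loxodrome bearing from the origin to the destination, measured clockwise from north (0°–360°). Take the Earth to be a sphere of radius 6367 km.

86.2°

Δψ = ln[tan(π/4+φ₂/2)/tan(π/4+φ₁/2)] = +0.1014
Δλ = +1.5196 rad (taken the short way round)
course = atan2(Δλ, Δψ) = 86.18°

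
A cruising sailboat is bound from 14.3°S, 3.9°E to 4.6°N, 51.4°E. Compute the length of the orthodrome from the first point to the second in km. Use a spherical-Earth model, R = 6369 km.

5641 km

Haversine: a = sin²(Δφ/2)+cos φ₁ cos φ₂ sin²(Δλ/2) = 0.18363;  σ = 2·atan2(√a,√(1−a))
σ = 50.747° → d = Rσ = 6369·0.88571 = 5641 km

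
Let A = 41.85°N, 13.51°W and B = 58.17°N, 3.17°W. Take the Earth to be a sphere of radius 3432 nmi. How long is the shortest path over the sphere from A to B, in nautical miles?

1053 nmi

cos σ = sin φ₁ sin φ₂ + cos φ₁ cos φ₂ cos Δλ
      = sin(41.85°)sin(58.17°) + cos(41.85°)cos(58.17°)cos(10.34°) = 0.9533
σ = 17.574° → d = Rσ = 3432·0.30673 = 1053 nmi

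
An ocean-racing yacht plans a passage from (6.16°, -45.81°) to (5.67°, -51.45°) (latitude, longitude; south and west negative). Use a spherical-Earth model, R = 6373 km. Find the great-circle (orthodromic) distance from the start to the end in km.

Haversine: a = sin²(Δφ/2)+cos φ₁ cos φ₂ sin²(Δλ/2) = 0.00241;  σ = 2·atan2(√a,√(1−a))
σ = 5.631° → d = Rσ = 6373·0.09828 = 626 km

626 km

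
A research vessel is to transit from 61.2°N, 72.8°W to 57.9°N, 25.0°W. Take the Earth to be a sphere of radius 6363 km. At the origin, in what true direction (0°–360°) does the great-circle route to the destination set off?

76.4°

N = sin Δλ·cos φ₂ = +0.3937;  D = cos φ₁ sin φ₂ − sin φ₁ cos φ₂ cos Δλ = +0.0953
initial course = atan2(N, D) = 76.39°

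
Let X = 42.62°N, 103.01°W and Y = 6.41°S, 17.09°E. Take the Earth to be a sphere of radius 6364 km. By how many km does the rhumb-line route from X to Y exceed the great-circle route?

Great circle: cos σ = sin φ₁ sin φ₂ + cos φ₁ cos φ₂ cos Δλ,  σ = 2.0290 rad → d_gc = 12912.5 km
Rhumb line: Δψ = -0.9359, q = Δφ/Δψ = 0.9143, d_rh = R√(Δφ²+q²Δλ²) = 13357.6 km
Excess = 13357.6 − 12912.5 = 445.1 ≈ 445 km

445 km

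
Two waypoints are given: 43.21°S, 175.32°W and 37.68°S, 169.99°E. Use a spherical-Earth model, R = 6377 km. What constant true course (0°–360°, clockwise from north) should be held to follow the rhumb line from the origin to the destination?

296.3°

Meridional parts: M(φ₁)=-0.8379, M(φ₂)=-0.7109 → ΔM = +0.1269;  Δλ = -0.2564 rad
tan C = Δλ / ΔM = -2.0197 → C = 296.34°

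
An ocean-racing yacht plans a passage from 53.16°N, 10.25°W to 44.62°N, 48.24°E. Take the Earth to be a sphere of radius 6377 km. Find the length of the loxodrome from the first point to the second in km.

4371 km

Rhumb course C = atan2(Δλ, Δψ) with Δψ = ln[tan(π/4+φ₂/2)/tan(π/4+φ₁/2)] = -0.2275, Δλ = +1.0208 → C = 102.56°
d = R·|Δφ| / |cos C| = 6377·0.14905 / 0.21748 = 4371 km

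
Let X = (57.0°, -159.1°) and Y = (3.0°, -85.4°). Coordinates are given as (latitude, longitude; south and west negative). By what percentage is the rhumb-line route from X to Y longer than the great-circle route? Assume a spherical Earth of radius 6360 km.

Great circle: σ = 1.3730 rad → d_gc = Rσ = 8732.0 km
Rhumb: Δφ = -0.9425, Δλ = +1.2863, Δψ = -1.1643, q = Δφ/Δψ = 0.8095 → d_rh = R√(Δφ²+q²Δλ²) = 8932.3 km
Excess = (8932.3 − 8732.0) / 8732.0 = 200.3 / 8732.0 = 2.29% ≈ 2.3%

2.3%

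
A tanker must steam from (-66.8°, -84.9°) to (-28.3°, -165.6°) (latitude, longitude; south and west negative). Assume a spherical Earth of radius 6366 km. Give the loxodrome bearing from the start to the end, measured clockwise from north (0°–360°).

Meridional parts: M(φ₁)=-1.5834, M(φ₂)=-0.5153 → ΔM = +1.0681;  Δλ = -1.4085 rad
tan C = Δλ / ΔM = -1.3187 → C = 307.17°

307.2°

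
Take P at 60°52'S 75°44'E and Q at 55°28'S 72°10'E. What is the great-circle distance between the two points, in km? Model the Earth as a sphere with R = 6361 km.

635 km

cos σ = sin φ₁ sin φ₂ + cos φ₁ cos φ₂ cos Δλ
      = sin(-60.87°)sin(-55.47°) + cos(-60.87°)cos(-55.47°)cos(-3.57°) = 0.9950
σ = 5.716° → d = Rσ = 6361·0.09977 = 635 km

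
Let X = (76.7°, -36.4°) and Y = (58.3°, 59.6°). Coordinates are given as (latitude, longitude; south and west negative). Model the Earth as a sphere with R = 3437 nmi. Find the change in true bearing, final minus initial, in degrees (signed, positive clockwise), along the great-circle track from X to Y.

Initial bearing θ₁ = atan2(sin Δλ cos φ₂, cos φ₁ sin φ₂ − sin φ₁ cos φ₂ cos Δλ) = 64.51°
Final bearing θ₂ = (initial bearing from the destination back to the start) + 180° = 156.72°
Δθ = θ₂ − θ₁ = +92.2°

+92.2°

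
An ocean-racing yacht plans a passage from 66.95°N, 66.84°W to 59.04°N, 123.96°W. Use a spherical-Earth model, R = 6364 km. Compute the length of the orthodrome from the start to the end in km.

cos σ = sin φ₁ sin φ₂ + cos φ₁ cos φ₂ cos Δλ
      = sin(66.95°)sin(59.04°) + cos(66.95°)cos(59.04°)cos(-57.12°) = 0.8984
σ = 26.050° → d = Rσ = 6364·0.45466 = 2893 km

2893 km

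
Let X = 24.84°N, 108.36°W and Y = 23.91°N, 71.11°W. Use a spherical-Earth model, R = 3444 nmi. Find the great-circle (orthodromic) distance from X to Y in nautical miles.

2034 nmi

Haversine: a = sin²(Δφ/2)+cos φ₁ cos φ₂ sin²(Δλ/2) = 0.08468;  σ = 2·atan2(√a,√(1−a))
σ = 33.836° → d = Rσ = 3444·0.59056 = 2034 nmi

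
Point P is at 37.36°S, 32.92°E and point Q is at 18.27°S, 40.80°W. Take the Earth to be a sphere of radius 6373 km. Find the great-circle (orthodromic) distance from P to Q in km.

cos σ = sin φ₁ sin φ₂ + cos φ₁ cos φ₂ cos Δλ
      = sin(-37.36°)sin(-18.27°) + cos(-37.36°)cos(-18.27°)cos(-73.72°) = 0.4018
σ = 66.308° → d = Rσ = 6373·1.15729 = 7375 km

7375 km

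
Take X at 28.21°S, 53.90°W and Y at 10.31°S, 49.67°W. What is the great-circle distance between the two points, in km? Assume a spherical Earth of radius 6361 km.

cos σ = sin φ₁ sin φ₂ + cos φ₁ cos φ₂ cos Δλ
      = sin(-28.21°)sin(-10.31°) + cos(-28.21°)cos(-10.31°)cos(4.23°) = 0.9492
σ = 18.335° → d = Rσ = 6361·0.32001 = 2036 km

2036 km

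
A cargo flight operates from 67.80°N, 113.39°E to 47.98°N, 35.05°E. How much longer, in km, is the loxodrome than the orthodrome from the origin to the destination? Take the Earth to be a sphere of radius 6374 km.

288 km

Great circle: cos σ = sin φ₁ sin φ₂ + cos φ₁ cos φ₂ cos Δλ,  σ = 0.7393 rad → d_gc = 4712.1 km
Rhumb line: Δψ = -0.6717, q = Δφ/Δψ = 0.5150, d_rh = R√(Δφ²+q²Δλ²) = 5000.5 km
Excess = 5000.5 − 4712.1 = 288.4 ≈ 288 km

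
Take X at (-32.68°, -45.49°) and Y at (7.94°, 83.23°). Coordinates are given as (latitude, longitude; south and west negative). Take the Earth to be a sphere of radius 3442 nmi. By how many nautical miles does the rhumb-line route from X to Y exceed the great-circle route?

166 nmi

Great circle: cos σ = sin φ₁ sin φ₂ + cos φ₁ cos φ₂ cos Δλ,  σ = 2.2093 rad → d_gc = 7604.6 nmi
Rhumb line: Δψ = +0.7431, q = Δφ/Δψ = 0.9540, d_rh = R√(Δφ²+q²Δλ²) = 7770.5 nmi
Excess = 7770.5 − 7604.6 = 165.9 ≈ 166 nmi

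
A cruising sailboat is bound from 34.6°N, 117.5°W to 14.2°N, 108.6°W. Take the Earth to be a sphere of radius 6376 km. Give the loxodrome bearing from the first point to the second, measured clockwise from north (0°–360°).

Meridional parts: M(φ₁)=+0.6443, M(φ₂)=+0.2504 → ΔM = -0.3939;  Δλ = +0.1553 rad
tan C = Δλ / ΔM = -0.3943 → C = 158.48°

158.5°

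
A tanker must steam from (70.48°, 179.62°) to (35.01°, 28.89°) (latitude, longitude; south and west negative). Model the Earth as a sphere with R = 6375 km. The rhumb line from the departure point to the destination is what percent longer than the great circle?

Great circle: σ = 1.2640 rad → d_gc = Rσ = 8058.0 km
Rhumb: Δφ = -0.6191, Δλ = -2.6307, Δψ = -1.1071, q = Δφ/Δψ = 0.5592 → d_rh = R√(Δφ²+q²Δλ²) = 10174.2 km
Excess = (10174.2 − 8058.0) / 8058.0 = 2116.2 / 8058.0 = 26.26% ≈ 26.3%

26.3%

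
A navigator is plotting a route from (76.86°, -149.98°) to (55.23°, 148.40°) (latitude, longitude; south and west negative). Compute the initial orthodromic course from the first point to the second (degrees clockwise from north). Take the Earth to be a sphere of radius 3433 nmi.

N = sin Δλ·cos φ₂ = -0.5017;  D = cos φ₁ sin φ₂ − sin φ₁ cos φ₂ cos Δλ = -0.0772
initial course = atan2(N, D) = 261.25°

261.2°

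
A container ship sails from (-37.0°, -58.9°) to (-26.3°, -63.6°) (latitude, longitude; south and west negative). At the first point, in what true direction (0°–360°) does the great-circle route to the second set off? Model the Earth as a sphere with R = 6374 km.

338.2°

θ = atan2( sin Δλ·cos φ₂ ,  cos φ₁ sin φ₂ − sin φ₁ cos φ₂ cos Δλ )
  = atan2(-0.0735, +0.1839) = 338.22°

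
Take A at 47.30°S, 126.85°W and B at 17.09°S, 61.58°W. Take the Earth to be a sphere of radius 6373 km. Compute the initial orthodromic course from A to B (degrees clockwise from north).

83.8°

θ = atan2( sin Δλ·cos φ₂ ,  cos φ₁ sin φ₂ − sin φ₁ cos φ₂ cos Δλ )
  = atan2(+0.8682, +0.0946) = 83.78°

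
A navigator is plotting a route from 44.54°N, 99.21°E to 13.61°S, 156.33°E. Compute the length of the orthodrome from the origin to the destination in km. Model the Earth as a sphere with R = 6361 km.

Haversine: a = sin²(Δφ/2)+cos φ₁ cos φ₂ sin²(Δλ/2) = 0.39449;  σ = 2·atan2(√a,√(1−a))
σ = 77.817° → d = Rσ = 6361·1.35817 = 8639 km

8639 km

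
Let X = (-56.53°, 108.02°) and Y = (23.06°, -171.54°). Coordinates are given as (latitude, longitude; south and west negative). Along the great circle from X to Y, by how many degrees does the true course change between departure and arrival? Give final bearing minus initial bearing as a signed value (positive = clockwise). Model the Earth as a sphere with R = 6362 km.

-35.2°

Initial bearing θ₁ = atan2(sin Δλ cos φ₂, cos φ₁ sin φ₂ − sin φ₁ cos φ₂ cos Δλ) = 69.26°
Final bearing θ₂ = (initial bearing from the destination back to the start) + 180° = 34.10°
Δθ = θ₂ − θ₁ = -35.2°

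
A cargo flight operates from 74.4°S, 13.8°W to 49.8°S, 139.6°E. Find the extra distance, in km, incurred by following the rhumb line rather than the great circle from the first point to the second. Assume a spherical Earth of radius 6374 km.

Great circle: cos σ = sin φ₁ sin φ₂ + cos φ₁ cos φ₂ cos Δλ,  σ = 0.9515 rad → d_gc = 6064.9 km
Rhumb line: Δψ = +0.9826, q = Δφ/Δψ = 0.4369, d_rh = R√(Δφ²+q²Δλ²) = 7942.8 km
Excess = 7942.8 − 6064.9 = 1877.9 ≈ 1878 km

1878 km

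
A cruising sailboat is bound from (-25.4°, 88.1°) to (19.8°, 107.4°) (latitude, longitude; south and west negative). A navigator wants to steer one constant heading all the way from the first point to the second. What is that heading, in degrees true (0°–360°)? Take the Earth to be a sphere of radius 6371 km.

Meridional parts: M(φ₁)=-0.4586, M(φ₂)=+0.3527 → ΔM = +0.8113;  Δλ = +0.3368 rad
tan C = Δλ / ΔM = +0.4152 → C = 22.55°

22.5°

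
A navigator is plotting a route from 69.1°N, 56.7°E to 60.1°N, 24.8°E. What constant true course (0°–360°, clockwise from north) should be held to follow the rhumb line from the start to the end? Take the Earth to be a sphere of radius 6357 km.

236.4°

Meridional parts: M(φ₁)=+1.6904, M(φ₂)=+1.3205 → ΔM = -0.3700;  Δλ = -0.5568 rad
tan C = Δλ / ΔM = +1.5048 → C = 236.39°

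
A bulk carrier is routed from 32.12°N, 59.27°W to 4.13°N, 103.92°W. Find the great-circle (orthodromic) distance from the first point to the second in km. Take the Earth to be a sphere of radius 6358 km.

cos σ = sin φ₁ sin φ₂ + cos φ₁ cos φ₂ cos Δλ
      = sin(32.12°)sin(4.13°) + cos(32.12°)cos(4.13°)cos(-44.65°) = 0.6392
σ = 50.264° → d = Rσ = 6358·0.87727 = 5578 km

5578 km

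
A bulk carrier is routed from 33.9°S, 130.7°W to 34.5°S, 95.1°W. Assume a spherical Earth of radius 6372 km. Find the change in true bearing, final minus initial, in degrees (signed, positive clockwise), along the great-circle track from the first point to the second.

-20.5°

Initial bearing θ₁ = atan2(sin Δλ cos φ₂, cos φ₁ sin φ₂ − sin φ₁ cos φ₂ cos Δλ) = 101.36°
Final bearing θ₂ = (initial bearing from the destination back to the start) + 180° = 80.90°
Δθ = θ₂ − θ₁ = -20.5°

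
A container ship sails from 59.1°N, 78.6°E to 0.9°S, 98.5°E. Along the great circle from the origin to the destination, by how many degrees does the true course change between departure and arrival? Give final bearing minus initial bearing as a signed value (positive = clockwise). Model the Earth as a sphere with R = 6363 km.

+11.3°

Initial bearing θ₁ = atan2(sin Δλ cos φ₂, cos φ₁ sin φ₂ − sin φ₁ cos φ₂ cos Δλ) = 157.33°
Final bearing θ₂ = (initial bearing from the destination back to the start) + 180° = 168.58°
Δθ = θ₂ − θ₁ = +11.3°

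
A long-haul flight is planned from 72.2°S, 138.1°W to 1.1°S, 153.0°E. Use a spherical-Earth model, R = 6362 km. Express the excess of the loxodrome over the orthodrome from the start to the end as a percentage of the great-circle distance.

2.9%

Great circle: σ = 1.4421 rad → d_gc = Rσ = 9174.9 km
Rhumb: Δφ = +1.2409, Δλ = -1.2025, Δψ = +1.8349, q = Δφ/Δψ = 0.6763 → d_rh = R√(Δφ²+q²Δλ²) = 9439.2 km
Excess = (9439.2 − 9174.9) / 9174.9 = 264.3 / 9174.9 = 2.88% ≈ 2.9%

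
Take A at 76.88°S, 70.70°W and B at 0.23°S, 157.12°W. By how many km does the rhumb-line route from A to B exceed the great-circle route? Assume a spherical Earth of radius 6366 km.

505 km

Great circle: cos σ = sin φ₁ sin φ₂ + cos φ₁ cos φ₂ cos Δλ,  σ = 1.5527 rad → d_gc = 9884.57 km
Rhumb line: Δψ = +2.1588, q = Δφ/Δψ = 0.6197, d_rh = R√(Δφ²+q²Δλ²) = 10389.10 km
Excess = 10389.10 − 9884.57 = 504.53 ≈ 505 km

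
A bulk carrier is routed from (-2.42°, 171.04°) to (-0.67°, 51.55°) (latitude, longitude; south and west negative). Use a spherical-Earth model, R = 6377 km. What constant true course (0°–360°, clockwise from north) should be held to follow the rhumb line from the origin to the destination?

Δψ = ln[tan(π/4+φ₂/2)/tan(π/4+φ₁/2)] = +0.0306
Δλ = -2.0855 rad (taken the short way round)
course = atan2(Δλ, Δψ) = 270.84°

270.8°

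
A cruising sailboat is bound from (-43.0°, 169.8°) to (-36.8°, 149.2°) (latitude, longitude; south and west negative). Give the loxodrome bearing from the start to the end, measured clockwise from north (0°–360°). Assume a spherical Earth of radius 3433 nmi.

291.4°

Δψ = ln[tan(π/4+φ₂/2)/tan(π/4+φ₁/2)] = +0.1412
Δλ = -0.3595 rad (taken the short way round)
course = atan2(Δλ, Δψ) = 291.44°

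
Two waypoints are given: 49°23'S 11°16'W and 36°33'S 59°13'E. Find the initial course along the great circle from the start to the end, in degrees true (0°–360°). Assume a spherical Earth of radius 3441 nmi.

103.7°

θ = atan2( sin Δλ·cos φ₂ ,  cos φ₁ sin φ₂ − sin φ₁ cos φ₂ cos Δλ )
  = atan2(+0.7572, -0.1840) = 103.66°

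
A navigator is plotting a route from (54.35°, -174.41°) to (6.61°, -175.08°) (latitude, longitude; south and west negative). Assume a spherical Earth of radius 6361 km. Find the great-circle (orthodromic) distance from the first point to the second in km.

5300 km

Haversine: a = sin²(Δφ/2)+cos φ₁ cos φ₂ sin²(Δλ/2) = 0.16377;  σ = 2·atan2(√a,√(1−a))
σ = 47.743° → d = Rσ = 6361·0.83327 = 5300 km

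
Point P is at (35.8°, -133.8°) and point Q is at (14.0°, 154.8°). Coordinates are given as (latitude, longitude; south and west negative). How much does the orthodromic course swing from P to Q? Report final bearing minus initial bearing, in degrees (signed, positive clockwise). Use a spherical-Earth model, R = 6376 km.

At departure: θ₁ = atan2(sin Δλ cos φ₂, cos φ₁ sin φ₂ − sin φ₁ cos φ₂ cos Δλ) = 270.95°
At arrival: θ₂ = atan2(sin Δλ cos φ₁, −cos φ₂ sin φ₁ + sin φ₂ cos φ₁ cos Δλ) = 236.70°
Δθ = θ₂ − θ₁ = -34.2°

-34.2°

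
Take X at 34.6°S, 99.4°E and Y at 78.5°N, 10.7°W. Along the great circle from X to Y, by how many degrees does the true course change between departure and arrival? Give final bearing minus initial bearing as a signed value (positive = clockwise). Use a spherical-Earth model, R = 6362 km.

-88.3°

Initial bearing θ₁ = atan2(sin Δλ cos φ₂, cos φ₁ sin φ₂ − sin φ₁ cos φ₂ cos Δλ) = 346.29°
Final bearing θ₂ = (initial bearing from the destination back to the start) + 180° = 258.02°
Δθ = θ₂ − θ₁ = -88.3°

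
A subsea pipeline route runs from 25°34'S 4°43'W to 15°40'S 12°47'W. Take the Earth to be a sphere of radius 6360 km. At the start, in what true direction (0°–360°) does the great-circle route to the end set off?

N = sin Δλ·cos φ₂ = -0.1351;  D = cos φ₁ sin φ₂ − sin φ₁ cos φ₂ cos Δλ = +0.1678
initial course = atan2(N, D) = 321.16°

321.2°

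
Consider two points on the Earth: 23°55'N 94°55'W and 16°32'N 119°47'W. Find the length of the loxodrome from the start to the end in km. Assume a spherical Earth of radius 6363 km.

2716 km

Rhumb course C = atan2(Δλ, Δψ) with Δψ = ln[tan(π/4+φ₂/2)/tan(π/4+φ₁/2)] = -0.1375, Δλ = -0.4340 → C = 252.43°
d = R·|Δφ| / |cos C| = 6363·0.12886 / 0.30193 = 2716 km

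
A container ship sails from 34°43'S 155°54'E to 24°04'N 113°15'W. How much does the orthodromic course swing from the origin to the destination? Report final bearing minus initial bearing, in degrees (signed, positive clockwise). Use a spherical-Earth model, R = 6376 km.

-12.3°

Initial bearing θ₁ = atan2(sin Δλ cos φ₂, cos φ₁ sin φ₂ − sin φ₁ cos φ₂ cos Δλ) = 70.27°
Final bearing θ₂ = (initial bearing from the destination back to the start) + 180° = 57.93°
Δθ = θ₂ − θ₁ = -12.3°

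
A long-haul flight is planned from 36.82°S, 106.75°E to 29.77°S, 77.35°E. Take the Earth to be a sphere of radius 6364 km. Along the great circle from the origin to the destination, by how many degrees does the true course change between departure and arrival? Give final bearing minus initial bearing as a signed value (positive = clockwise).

Initial bearing θ₁ = atan2(sin Δλ cos φ₂, cos φ₁ sin φ₂ − sin φ₁ cos φ₂ cos Δλ) = 277.45°
Final bearing θ₂ = (initial bearing from the destination back to the start) + 180° = 293.87°
Δθ = θ₂ − θ₁ = +16.4°

+16.4°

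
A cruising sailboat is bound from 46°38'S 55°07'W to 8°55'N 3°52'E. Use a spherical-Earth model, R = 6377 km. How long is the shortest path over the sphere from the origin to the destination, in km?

8492 km

Haversine: a = sin²(Δφ/2)+cos φ₁ cos φ₂ sin²(Δλ/2) = 0.38156;  σ = 2·atan2(√a,√(1−a))
σ = 76.298° → d = Rσ = 6377·1.33165 = 8492 km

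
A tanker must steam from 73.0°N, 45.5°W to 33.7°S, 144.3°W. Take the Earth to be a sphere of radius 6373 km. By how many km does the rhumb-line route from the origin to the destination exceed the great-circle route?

Great circle: cos σ = sin φ₁ sin φ₂ + cos φ₁ cos φ₂ cos Δλ,  σ = 2.1746 rad → d_gc = 13859.0 km
Rhumb line: Δψ = -2.5261, q = Δφ/Δψ = 0.7372, d_rh = R√(Δφ²+q²Δλ²) = 14369.7 km
Excess = 14369.7 − 13859.0 = 510.7 ≈ 511 km

511 km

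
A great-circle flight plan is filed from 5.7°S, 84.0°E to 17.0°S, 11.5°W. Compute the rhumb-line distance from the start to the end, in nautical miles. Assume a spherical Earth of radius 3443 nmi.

5658 nmi

Δψ = ln[tan(π/4+φ₂/2)/tan(π/4+φ₁/2)] = -0.2015;  Δφ = -0.1972 rad,  Δλ = -1.6668 rad
q = Δφ/Δψ = 0.9787
d = R·√(Δφ² + q²Δλ²) = 3443·1.64321 = 5658 nmi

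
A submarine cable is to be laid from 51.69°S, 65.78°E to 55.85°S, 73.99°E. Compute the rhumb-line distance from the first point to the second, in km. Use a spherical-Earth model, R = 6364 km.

709 km

Δψ = ln[tan(π/4+φ₂/2)/tan(π/4+φ₁/2)] = -0.1230;  Δφ = -0.0726 rad,  Δλ = +0.1433 rad
q = Δφ/Δψ = 0.5904
d = R·√(Δφ² + q²Δλ²) = 6364·0.11149 = 709 km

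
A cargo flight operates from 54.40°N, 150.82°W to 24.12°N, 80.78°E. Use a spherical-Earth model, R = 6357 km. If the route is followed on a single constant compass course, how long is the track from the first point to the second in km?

Δψ = ln[tan(π/4+φ₂/2)/tan(π/4+φ₁/2)] = -0.7021;  Δφ = -0.5285 rad,  Δλ = -2.2410 rad
q = Δφ/Δψ = 0.7527
d = R·√(Δφ² + q²Δλ²) = 6357·1.76765 = 11237 km

11237 km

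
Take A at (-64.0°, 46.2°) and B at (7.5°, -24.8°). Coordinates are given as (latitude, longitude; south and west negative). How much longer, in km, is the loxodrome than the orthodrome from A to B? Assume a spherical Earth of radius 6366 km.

Great circle: cos σ = sin φ₁ sin φ₂ + cos φ₁ cos φ₂ cos Δλ,  σ = 1.5466 rad → d_gc = 9845.7 km
Rhumb line: Δψ = +1.5972, q = Δφ/Δψ = 0.7813, d_rh = R√(Δφ²+q²Δλ²) = 10054.8 km
Excess = 10054.8 − 9845.7 = 209.1 ≈ 209 km

209 km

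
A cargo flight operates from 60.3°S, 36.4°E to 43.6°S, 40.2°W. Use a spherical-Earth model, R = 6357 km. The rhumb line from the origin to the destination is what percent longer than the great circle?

Great circle: σ = 0.8201 rad → d_gc = Rσ = 5213.1 km
Rhumb: Δφ = +0.2915, Δλ = -1.3369, Δψ = +0.4802, q = Δφ/Δψ = 0.6069 → d_rh = R√(Δφ²+q²Δλ²) = 5480.8 km
Excess = (5480.8 − 5213.1) / 5213.1 = 267.7 / 5213.1 = 5.14% ≈ 5.1%

5.1%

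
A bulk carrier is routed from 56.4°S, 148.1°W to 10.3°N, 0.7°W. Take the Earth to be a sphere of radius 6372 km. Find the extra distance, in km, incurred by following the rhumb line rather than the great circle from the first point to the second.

1537 km

Great circle: cos σ = sin φ₁ sin φ₂ + cos φ₁ cos φ₂ cos Δλ,  σ = 2.2239 rad → d_gc = 14170.4 km
Rhumb line: Δψ = +1.3783, q = Δφ/Δψ = 0.8446, d_rh = R√(Δφ²+q²Δλ²) = 15707.0 km
Excess = 15707.0 − 14170.4 = 1536.6 ≈ 1537 km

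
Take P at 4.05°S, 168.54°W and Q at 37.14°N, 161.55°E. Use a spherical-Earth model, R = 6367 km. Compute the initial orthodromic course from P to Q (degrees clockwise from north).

328.6°

θ = atan2( sin Δλ·cos φ₂ ,  cos φ₁ sin φ₂ − sin φ₁ cos φ₂ cos Δλ )
  = atan2(-0.3975, +0.6511) = 328.59°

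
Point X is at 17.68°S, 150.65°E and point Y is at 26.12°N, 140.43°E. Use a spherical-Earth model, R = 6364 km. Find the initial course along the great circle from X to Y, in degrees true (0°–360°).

θ = atan2( sin Δλ·cos φ₂ ,  cos φ₁ sin φ₂ − sin φ₁ cos φ₂ cos Δλ )
  = atan2(-0.1593, +0.6878) = 346.96°

347.0°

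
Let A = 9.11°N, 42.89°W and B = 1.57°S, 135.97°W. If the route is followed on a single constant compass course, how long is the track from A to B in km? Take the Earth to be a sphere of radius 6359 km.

10361 km

Rhumb course C = atan2(Δλ, Δψ) with Δψ = ln[tan(π/4+φ₂/2)/tan(π/4+φ₁/2)] = -0.1871, Δλ = -1.6246 → C = 263.43°
d = R·|Δφ| / |cos C| = 6359·0.18640 / 0.11440 = 10361 km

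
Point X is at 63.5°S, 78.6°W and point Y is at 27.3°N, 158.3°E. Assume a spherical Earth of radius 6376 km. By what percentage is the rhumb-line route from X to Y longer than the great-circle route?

5.1%

Great circle: σ = 2.2485 rad → d_gc = Rσ = 14336.3 km
Rhumb: Δφ = +1.5848, Δλ = -2.1485, Δψ = +1.9418, q = Δφ/Δψ = 0.8161 → d_rh = R√(Δφ²+q²Δλ²) = 15069.7 km
Excess = (15069.7 − 14336.3) / 14336.3 = 733.4 / 14336.3 = 5.12% ≈ 5.1%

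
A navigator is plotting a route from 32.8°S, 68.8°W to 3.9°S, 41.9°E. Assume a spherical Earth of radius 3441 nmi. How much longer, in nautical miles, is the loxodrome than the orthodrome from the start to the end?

157 nmi

Great circle: cos σ = sin φ₁ sin φ₂ + cos φ₁ cos φ₂ cos Δλ,  σ = 1.8334 rad → d_gc = 6308.697 nmi
Rhumb line: Δψ = +0.5384, q = Δφ/Δψ = 0.9368, d_rh = R√(Δφ²+q²Δλ²) = 6465.203 nmi
Excess = 6465.203 − 6308.697 = 156.506 ≈ 157 nmi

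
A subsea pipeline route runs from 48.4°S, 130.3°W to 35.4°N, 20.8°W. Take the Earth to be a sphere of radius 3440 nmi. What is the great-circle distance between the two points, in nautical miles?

Haversine: a = sin²(Δφ/2)+cos φ₁ cos φ₂ sin²(Δλ/2) = 0.80692;  σ = 2·atan2(√a,√(1−a))
σ = 127.867° → d = Rσ = 3440·2.23171 = 7677 nmi

7677 nmi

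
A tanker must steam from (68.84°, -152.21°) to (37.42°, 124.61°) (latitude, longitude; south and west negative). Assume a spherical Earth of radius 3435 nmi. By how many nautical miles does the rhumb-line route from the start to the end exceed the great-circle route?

202 nmi

Great circle: cos σ = sin φ₁ sin φ₂ + cos φ₁ cos φ₂ cos Δλ,  σ = 0.9264 rad → d_gc = 3182.1 nmi
Rhumb line: Δψ = -0.9726, q = Δφ/Δψ = 0.5638, d_rh = R√(Δφ²+q²Δλ²) = 3384.4 nmi
Excess = 3384.4 − 3182.1 = 202.3 ≈ 202 nmi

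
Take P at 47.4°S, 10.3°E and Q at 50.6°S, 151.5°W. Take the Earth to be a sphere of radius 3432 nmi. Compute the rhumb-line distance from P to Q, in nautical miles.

6358 nmi

Δψ = ln[tan(π/4+φ₂/2)/tan(π/4+φ₁/2)] = -0.0852;  Δφ = -0.0559 rad,  Δλ = -2.8239 rad
q = Δφ/Δψ = 0.6557
d = R·√(Δφ² + q²Δλ²) = 3432·1.85264 = 6358 nmi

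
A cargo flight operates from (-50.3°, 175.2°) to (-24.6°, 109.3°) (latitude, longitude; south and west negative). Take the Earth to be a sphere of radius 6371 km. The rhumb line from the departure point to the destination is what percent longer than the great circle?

Great circle: σ = 0.9795 rad → d_gc = Rσ = 6240.4 km
Rhumb: Δφ = +0.4485, Δλ = -1.1502, Δψ = +0.5757, q = Δφ/Δψ = 0.7792 → d_rh = R√(Δφ²+q²Δλ²) = 6384.8 km
Excess = (6384.8 − 6240.4) / 6240.4 = 144.4 / 6240.4 = 2.31% ≈ 2.3%

2.3%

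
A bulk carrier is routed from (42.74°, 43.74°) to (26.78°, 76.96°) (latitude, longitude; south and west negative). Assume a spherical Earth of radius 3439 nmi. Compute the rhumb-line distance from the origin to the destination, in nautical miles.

Δψ = ln[tan(π/4+φ₂/2)/tan(π/4+φ₁/2)] = -0.3412;  Δφ = -0.2786 rad,  Δλ = +0.5798 rad
q = Δφ/Δψ = 0.8163
d = R·√(Δφ² + q²Δλ²) = 3439·0.54918 = 1889 nmi

1889 nmi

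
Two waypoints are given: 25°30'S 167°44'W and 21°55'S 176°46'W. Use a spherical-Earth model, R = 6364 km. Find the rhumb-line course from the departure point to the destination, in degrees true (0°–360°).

Δψ = ln[tan(π/4+φ₂/2)/tan(π/4+φ₁/2)] = +0.0683
Δλ = -0.1577 rad (taken the short way round)
course = atan2(Δλ, Δψ) = 293.43°

293.4°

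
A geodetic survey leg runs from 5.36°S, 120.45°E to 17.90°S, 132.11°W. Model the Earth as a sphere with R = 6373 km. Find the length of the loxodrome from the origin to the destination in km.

Δψ = ln[tan(π/4+φ₂/2)/tan(π/4+φ₁/2)] = -0.2239;  Δφ = -0.2189 rad,  Δλ = +1.8752 rad
q = Δφ/Δψ = 0.9773
d = R·√(Δφ² + q²Δλ²) = 6373·1.84572 = 11763 km

11763 km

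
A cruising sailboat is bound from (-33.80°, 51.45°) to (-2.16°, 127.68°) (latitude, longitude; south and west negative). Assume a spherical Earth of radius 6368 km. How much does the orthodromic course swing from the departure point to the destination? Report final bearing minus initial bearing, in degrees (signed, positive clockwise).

-28.3°

Initial bearing θ₁ = atan2(sin Δλ cos φ₂, cos φ₁ sin φ₂ − sin φ₁ cos φ₂ cos Δλ) = 84.06°
Final bearing θ₂ = (initial bearing from the destination back to the start) + 180° = 55.80°
Δθ = θ₂ − θ₁ = -28.3°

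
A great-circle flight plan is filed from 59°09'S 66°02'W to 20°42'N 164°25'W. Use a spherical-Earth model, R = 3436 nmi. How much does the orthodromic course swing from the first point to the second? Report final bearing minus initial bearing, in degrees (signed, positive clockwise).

+52.9°

Initial bearing θ₁ = atan2(sin Δλ cos φ₂, cos φ₁ sin φ₂ − sin φ₁ cos φ₂ cos Δλ) = 273.97°
Final bearing θ₂ = (initial bearing from the destination back to the start) + 180° = 326.85°
Δθ = θ₂ − θ₁ = +52.9°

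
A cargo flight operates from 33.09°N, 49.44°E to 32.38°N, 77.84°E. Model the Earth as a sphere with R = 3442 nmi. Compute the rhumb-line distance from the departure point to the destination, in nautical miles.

1436 nmi

Δψ = ln[tan(π/4+φ₂/2)/tan(π/4+φ₁/2)] = -0.0147;  Δφ = -0.0124 rad,  Δλ = +0.4957 rad
q = Δφ/Δψ = 0.8412
d = R·√(Δφ² + q²Δλ²) = 3442·0.41713 = 1436 nmi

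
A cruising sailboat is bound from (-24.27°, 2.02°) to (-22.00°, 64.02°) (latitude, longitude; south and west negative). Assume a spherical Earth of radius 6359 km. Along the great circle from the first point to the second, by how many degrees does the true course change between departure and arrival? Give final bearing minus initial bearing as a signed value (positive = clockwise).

-26.6°

Initial bearing θ₁ = atan2(sin Δλ cos φ₂, cos φ₁ sin φ₂ − sin φ₁ cos φ₂ cos Δλ) = 101.23°
Final bearing θ₂ = (initial bearing from the destination back to the start) + 180° = 74.66°
Δθ = θ₂ − θ₁ = -26.6°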